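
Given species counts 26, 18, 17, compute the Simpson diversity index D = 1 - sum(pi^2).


Total N = 26 + 18 + 17 = 61
Per-species terms:
  p = 26/61 = 0.426230; p^2 = 0.426230^2 = 0.181672
  p = 18/61 = 0.295082; p^2 = 0.295082^2 = 0.087073
  p = 17/61 = 0.278689; p^2 = 0.278689^2 = 0.077668
sum(p^2) = 0.181672 + 0.087073 + 0.077668 = 0.346413
D = 1 - 0.346413 = 0.653587 ≈ 0.6536

0.6536


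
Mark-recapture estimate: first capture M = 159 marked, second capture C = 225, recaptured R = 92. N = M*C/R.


N = M * C / R = 159 * 225 / 92 = 35775 / 92 = 388.86 ≈ 389

389 individuals


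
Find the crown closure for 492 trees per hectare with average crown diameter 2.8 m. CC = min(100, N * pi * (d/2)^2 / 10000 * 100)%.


(d/2)^2 = (2.8/2)^2 = 1.4^2 = 1.96
Crown area = 3.141593 * 1.96 = 6.15752 m^2
N * area / 10000 * 100 = 492 * 6.15752 / 10000 * 100 = 30.2950
CC = min(100, 30.2950) = 30.2950 ≈ 30.3%

30.3%


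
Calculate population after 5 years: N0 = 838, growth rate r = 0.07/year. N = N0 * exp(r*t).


r*t = 0.07 * 5 = 0.35
exp(0.35) = 1.41907
N = 838 * 1.41907 = 1189.18 ≈ 1189

1189


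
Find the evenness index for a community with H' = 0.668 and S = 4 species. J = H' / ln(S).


ln(4) = 1.38629
J = H' / ln(S) = 0.668 / 1.38629 = 0.481862 ≈ 0.4819

0.4819


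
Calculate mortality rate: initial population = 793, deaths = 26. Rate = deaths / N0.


Mortality rate = 26 / 793 = 0.032787 ≈ 0.0328

0.0328


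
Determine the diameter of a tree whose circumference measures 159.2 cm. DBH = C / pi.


DBH = C / pi = 159.2 / 3.141593 = 50.6749 ≈ 50.67 cm

50.67 cm


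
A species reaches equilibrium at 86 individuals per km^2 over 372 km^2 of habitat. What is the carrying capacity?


K = 86 * 372 = 31992 individuals

31992 individuals


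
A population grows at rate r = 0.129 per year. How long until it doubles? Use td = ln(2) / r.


td = ln(2) / 0.129 = 0.693147 / 0.129 = 5.37323 ≈ 5.4 years

5.4 years


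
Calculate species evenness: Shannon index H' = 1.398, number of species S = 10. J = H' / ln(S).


ln(10) = 2.30259
J = H' / ln(S) = 1.398 / 2.30259 = 0.607142 ≈ 0.6071

0.6071


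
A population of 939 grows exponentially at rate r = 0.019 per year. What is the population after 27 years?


r*t = 0.019 * 27 = 0.513
exp(0.513) = 1.67029
N = 939 * 1.67029 = 1568.40 ≈ 1568

1568


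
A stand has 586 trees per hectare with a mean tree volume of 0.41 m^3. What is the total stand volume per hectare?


V_stand = 586 * 0.41 = 240.26 ≈ 240.3 m^3/ha

240.3 m^3/ha


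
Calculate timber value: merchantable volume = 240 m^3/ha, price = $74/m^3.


Value = 240 * 74 = $17760/ha

$17760/ha


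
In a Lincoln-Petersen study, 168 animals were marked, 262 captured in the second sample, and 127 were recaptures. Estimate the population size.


N = M * C / R = 168 * 262 / 127 = 44016 / 127 = 346.58 ≈ 347

347 individuals


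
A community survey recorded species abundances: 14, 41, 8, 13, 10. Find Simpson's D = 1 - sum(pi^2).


Total N = 14 + 41 + 8 + 13 + 10 = 86
Per-species terms:
  p = 14/86 = 0.162791; p^2 = 0.162791^2 = 0.026501
  p = 41/86 = 0.476744; p^2 = 0.476744^2 = 0.227285
  p = 8/86 = 0.093023; p^2 = 0.093023^2 = 0.008653
  p = 13/86 = 0.151163; p^2 = 0.151163^2 = 0.022850
  p = 10/86 = 0.116279; p^2 = 0.116279^2 = 0.013521
sum(p^2) = 0.026501 + 0.227285 + 0.008653 + 0.022850 + 0.013521 = 0.298810
D = 1 - 0.298810 = 0.701190 ≈ 0.7012

0.7012


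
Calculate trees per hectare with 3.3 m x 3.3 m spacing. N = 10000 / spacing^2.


N = 10000 / 3.3^2 = 10000 / 10.89 = 918.274 ≈ 918 trees/ha

918 trees/ha


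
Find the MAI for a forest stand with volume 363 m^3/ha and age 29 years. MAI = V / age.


MAI = 363 / 29 = 12.5172 ≈ 12.52 m^3/ha/yr

12.52 m^3/ha/yr


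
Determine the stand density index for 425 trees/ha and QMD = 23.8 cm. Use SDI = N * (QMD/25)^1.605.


QMD/25 = 23.8/25 = 0.952
(0.952)^1.605 = exp(1.605 * ln(0.952)) = exp(1.605 * (-0.0491902)) = exp(-0.0789503) = 0.924086
SDI = 425 * 0.924086 = 392.737 ≈ 393

393


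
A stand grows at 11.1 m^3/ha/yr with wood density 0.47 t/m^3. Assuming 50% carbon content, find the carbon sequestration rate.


C = 11.1 * 0.47 * 0.5 = 2.6085 ≈ 2.61 t C/ha/yr

2.61 t C/ha/yr


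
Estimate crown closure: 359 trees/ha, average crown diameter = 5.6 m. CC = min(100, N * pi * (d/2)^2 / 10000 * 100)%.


(d/2)^2 = (5.6/2)^2 = 2.8^2 = 7.84
Crown area = 3.141593 * 7.84 = 24.6301 m^2
N * area / 10000 * 100 = 359 * 24.6301 / 10000 * 100 = 88.4221
CC = min(100, 88.4221) = 88.4221 ≈ 88.4%

88.4%


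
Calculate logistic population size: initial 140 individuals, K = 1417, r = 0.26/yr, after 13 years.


(K - N0)/N0 = (1417 - 140)/140 = 1277/140 = 9.12143
r*t = 0.26 * 13 = 3.38; exp(-3.38) = 0.0340475
9.12143 * 0.0340475 = 0.310562
1 + 0.310562 = 1.31056
N = 1417 / 1.31056 = 1081.22 ≈ 1081

1081


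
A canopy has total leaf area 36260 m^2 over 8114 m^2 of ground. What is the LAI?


LAI = 36260 / 8114 = 4.4688 ≈ 4.47

4.47


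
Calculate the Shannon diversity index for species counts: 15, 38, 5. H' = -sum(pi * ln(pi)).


Total N = 15 + 38 + 5 = 58
Per-species terms:
  p = 15/58 = 0.258621; ln(p) = -1.352392; p*ln(p) = 0.258621 * (-1.352392) = -0.349757
  p = 38/58 = 0.655172; ln(p) = -0.422857; p*ln(p) = 0.655172 * (-0.422857) = -0.277044
  p = 5/58 = 0.086207; ln(p) = -2.451004; p*ln(p) = 0.086207 * (-2.451004) = -0.211294
sum(p*ln(p)) = (-0.349757) + (-0.277044) + (-0.211294) = -0.838095
H' = -(-0.838095) = 0.838095 ≈ 0.8381

0.8381


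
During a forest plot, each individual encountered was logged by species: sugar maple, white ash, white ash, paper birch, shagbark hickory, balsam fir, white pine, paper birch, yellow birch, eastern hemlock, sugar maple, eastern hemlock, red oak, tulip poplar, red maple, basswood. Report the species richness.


Total individuals logged = 16
Distinct species (count of individuals): sugar maple (2), white ash (2), paper birch (2), shagbark hickory (1), balsam fir (1), white pine (1), yellow birch (1), eastern hemlock (2), red oak (1), tulip poplar (1), red maple (1), basswood (1)
Species richness = number of distinct species = 12

12


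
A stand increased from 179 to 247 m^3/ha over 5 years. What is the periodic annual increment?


PAI = (V2 - V1) / period = (247 - 179) / 5 = 68 / 5 = 13.60 m^3/ha/yr

13.60 m^3/ha/yr


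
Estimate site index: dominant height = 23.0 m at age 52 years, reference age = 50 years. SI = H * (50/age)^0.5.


50/52 = 0.961538
(0.961538)^0.5 = 0.980580
SI = 23.0 * 0.980580 = 22.5533 ≈ 22.6 m

22.6 m


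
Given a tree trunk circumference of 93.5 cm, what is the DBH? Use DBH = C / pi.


DBH = C / pi = 93.5 / 3.141593 = 29.7620 ≈ 29.76 cm

29.76 cm


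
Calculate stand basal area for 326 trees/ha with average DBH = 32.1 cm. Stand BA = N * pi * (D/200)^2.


(D/200)^2 = (32.1/200)^2 = 0.1605^2 = 0.02576025
Individual BA = 3.141593 * 0.02576025 = 0.0809282 m^2
Stand BA = 326 * 0.0809282 = 26.3826 ≈ 26.38 m^2/ha

26.38 m^2/ha


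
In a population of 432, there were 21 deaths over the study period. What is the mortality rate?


Mortality rate = 21 / 432 = 0.048611 ≈ 0.0486

0.0486


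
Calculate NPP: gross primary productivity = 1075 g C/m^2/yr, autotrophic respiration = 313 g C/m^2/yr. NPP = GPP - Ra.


NPP = GPP - Ra = 1075 - 313 = 762 g C/m^2/yr

762 g C/m^2/yr


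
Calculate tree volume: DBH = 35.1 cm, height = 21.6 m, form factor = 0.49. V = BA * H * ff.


(D/200)^2 = (35.1/200)^2 = 0.1755^2 = 0.03080025
BA = 3.141593 * 0.03080025 = 0.0967618 m^2
V = 0.0967618 * 21.6 * 0.49 = 1.02413 ≈ 1.024 m^3

1.024 m^3


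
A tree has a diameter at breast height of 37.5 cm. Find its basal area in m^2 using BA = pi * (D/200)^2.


D/200 = 37.5/200 = 0.1875 m
(D/200)^2 = 0.1875^2 = 0.03515625
BA = 3.141593 * 0.03515625 = 0.110447 ≈ 0.1104 m^2

0.1104 m^2


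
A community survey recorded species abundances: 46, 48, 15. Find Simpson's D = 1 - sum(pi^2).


Total N = 46 + 48 + 15 = 109
Per-species terms:
  p = 46/109 = 0.422018; p^2 = 0.422018^2 = 0.178099
  p = 48/109 = 0.440367; p^2 = 0.440367^2 = 0.193923
  p = 15/109 = 0.137615; p^2 = 0.137615^2 = 0.018938
sum(p^2) = 0.178099 + 0.193923 + 0.018938 = 0.390960
D = 1 - 0.390960 = 0.609040 ≈ 0.6090

0.6090


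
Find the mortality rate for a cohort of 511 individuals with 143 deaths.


Mortality rate = 143 / 511 = 0.279843 ≈ 0.2798

0.2798


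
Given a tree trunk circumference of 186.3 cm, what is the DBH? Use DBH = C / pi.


DBH = C / pi = 186.3 / 3.141593 = 59.3011 ≈ 59.30 cm

59.30 cm


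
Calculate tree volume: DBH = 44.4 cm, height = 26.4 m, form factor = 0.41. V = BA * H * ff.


(D/200)^2 = (44.4/200)^2 = 0.222^2 = 0.049284
BA = 3.141593 * 0.049284 = 0.154830 m^2
V = 0.154830 * 26.4 * 0.41 = 1.67588 ≈ 1.676 m^3

1.676 m^3


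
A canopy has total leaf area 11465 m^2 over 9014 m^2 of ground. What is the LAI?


LAI = 11465 / 9014 = 1.2719 ≈ 1.27

1.27


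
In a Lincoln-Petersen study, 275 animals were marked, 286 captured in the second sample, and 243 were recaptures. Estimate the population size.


N = M * C / R = 275 * 286 / 243 = 78650 / 243 = 323.66 ≈ 324

324 individuals


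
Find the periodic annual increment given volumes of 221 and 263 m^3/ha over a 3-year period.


PAI = (V2 - V1) / period = (263 - 221) / 3 = 42 / 3 = 14.00 m^3/ha/yr

14.00 m^3/ha/yr


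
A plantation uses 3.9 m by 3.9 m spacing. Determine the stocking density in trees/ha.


N = 10000 / 3.9^2 = 10000 / 15.21 = 657.462 ≈ 657 trees/ha

657 trees/ha


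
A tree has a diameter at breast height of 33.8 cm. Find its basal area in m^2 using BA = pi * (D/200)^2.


D/200 = 33.8/200 = 0.169 m
(D/200)^2 = 0.169^2 = 0.028561
BA = 3.141593 * 0.028561 = 0.0897270 ≈ 0.0897 m^2

0.0897 m^2


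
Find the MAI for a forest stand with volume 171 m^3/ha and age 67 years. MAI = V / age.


MAI = 171 / 67 = 2.5522 ≈ 2.55 m^3/ha/yr

2.55 m^3/ha/yr


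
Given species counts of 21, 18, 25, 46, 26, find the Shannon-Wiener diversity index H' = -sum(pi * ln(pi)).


Total N = 21 + 18 + 25 + 46 + 26 = 136
Per-species terms:
  p = 21/136 = 0.154412; ln(p) = -1.868131; p*ln(p) = 0.154412 * (-1.868131) = -0.288462
  p = 18/136 = 0.132353; ln(p) = -2.022283; p*ln(p) = 0.132353 * (-2.022283) = -0.267655
  p = 25/136 = 0.183824; ln(p) = -1.693777; p*ln(p) = 0.183824 * (-1.693777) = -0.311357
  p = 46/136 = 0.338235; ln(p) = -1.084014; p*ln(p) = 0.338235 * (-1.084014) = -0.366651
  p = 26/136 = 0.191176; ln(p) = -1.654561; p*ln(p) = 0.191176 * (-1.654561) = -0.316312
sum(p*ln(p)) = (-0.288462) + (-0.267655) + (-0.311357) + (-0.366651) + (-0.316312) = -1.550437
H' = -(-1.550437) = 1.550437 ≈ 1.5504

1.5504


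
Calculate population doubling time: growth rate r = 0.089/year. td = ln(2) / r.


td = ln(2) / 0.089 = 0.693147 / 0.089 = 7.78817 ≈ 7.8 years

7.8 years


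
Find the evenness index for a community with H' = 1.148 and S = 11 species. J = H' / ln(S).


ln(11) = 2.39790
J = H' / ln(S) = 1.148 / 2.39790 = 0.478752 ≈ 0.4788

0.4788


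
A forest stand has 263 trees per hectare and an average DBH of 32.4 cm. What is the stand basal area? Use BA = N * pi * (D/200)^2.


(D/200)^2 = (32.4/200)^2 = 0.162^2 = 0.026244
Individual BA = 3.141593 * 0.026244 = 0.0824480 m^2
Stand BA = 263 * 0.0824480 = 21.6838 ≈ 21.68 m^2/ha

21.68 m^2/ha


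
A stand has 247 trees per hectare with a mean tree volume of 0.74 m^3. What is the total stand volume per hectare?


V_stand = 247 * 0.74 = 182.78 ≈ 182.8 m^3/ha

182.8 m^3/ha


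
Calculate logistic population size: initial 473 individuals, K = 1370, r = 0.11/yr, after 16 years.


(K - N0)/N0 = (1370 - 473)/473 = 897/473 = 1.89641
r*t = 0.11 * 16 = 1.76; exp(-1.76) = 0.172045
1.89641 * 0.172045 = 0.326268
1 + 0.326268 = 1.32627
N = 1370 / 1.32627 = 1032.97 ≈ 1033

1033


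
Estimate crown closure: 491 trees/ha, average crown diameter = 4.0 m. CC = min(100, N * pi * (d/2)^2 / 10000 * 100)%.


(d/2)^2 = (4.0/2)^2 = 2^2 = 4
Crown area = 3.141593 * 4 = 12.5664 m^2
N * area / 10000 * 100 = 491 * 12.5664 / 10000 * 100 = 61.7010
CC = min(100, 61.7010) = 61.7010 ≈ 61.7%

61.7%


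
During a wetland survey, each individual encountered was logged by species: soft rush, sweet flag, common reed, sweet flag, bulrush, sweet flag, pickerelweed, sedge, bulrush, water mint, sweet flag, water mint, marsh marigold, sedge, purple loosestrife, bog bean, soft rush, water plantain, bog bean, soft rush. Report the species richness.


Total individuals logged = 20
Distinct species (count of individuals): soft rush (3), sweet flag (4), common reed (1), bulrush (2), pickerelweed (1), sedge (2), water mint (2), marsh marigold (1), purple loosestrife (1), bog bean (2), water plantain (1)
Species richness = number of distinct species = 11

11


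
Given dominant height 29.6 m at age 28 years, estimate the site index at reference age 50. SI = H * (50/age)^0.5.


50/28 = 1.78571
(1.78571)^0.5 = 1.33630
SI = 29.6 * 1.33630 = 39.5545 ≈ 39.6 m

39.6 m


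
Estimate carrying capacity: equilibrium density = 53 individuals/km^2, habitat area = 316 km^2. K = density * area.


K = 53 * 316 = 16748 individuals

16748 individuals


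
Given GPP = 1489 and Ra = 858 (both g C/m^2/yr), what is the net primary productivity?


NPP = GPP - Ra = 1489 - 858 = 631 g C/m^2/yr

631 g C/m^2/yr


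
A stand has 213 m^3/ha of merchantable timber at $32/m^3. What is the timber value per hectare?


Value = 213 * 32 = $6816/ha

$6816/ha


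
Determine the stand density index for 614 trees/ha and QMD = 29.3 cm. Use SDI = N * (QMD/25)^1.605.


QMD/25 = 29.3/25 = 1.172
(1.172)^1.605 = exp(1.605 * ln(1.172)) = exp(1.605 * 0.158712) = exp(0.254733) = 1.29012
SDI = 614 * 1.29012 = 792.134 ≈ 792

792


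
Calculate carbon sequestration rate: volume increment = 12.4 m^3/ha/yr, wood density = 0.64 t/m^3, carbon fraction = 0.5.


C = 12.4 * 0.64 * 0.5 = 3.968 ≈ 3.97 t C/ha/yr

3.97 t C/ha/yr


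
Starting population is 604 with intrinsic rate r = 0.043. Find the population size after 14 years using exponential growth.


r*t = 0.043 * 14 = 0.602
exp(0.602) = 1.82577
N = 604 * 1.82577 = 1102.77 ≈ 1103

1103


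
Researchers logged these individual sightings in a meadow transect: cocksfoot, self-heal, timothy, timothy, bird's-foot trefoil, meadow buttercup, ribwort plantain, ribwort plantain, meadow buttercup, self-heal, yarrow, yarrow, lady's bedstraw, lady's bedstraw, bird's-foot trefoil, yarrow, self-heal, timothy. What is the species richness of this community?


Total individuals logged = 18
Distinct species (count of individuals): cocksfoot (1), self-heal (3), timothy (3), bird's-foot trefoil (2), meadow buttercup (2), ribwort plantain (2), yarrow (3), lady's bedstraw (2)
Species richness = number of distinct species = 8

8


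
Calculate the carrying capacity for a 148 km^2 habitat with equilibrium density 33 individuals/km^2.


K = 33 * 148 = 4884 individuals

4884 individuals


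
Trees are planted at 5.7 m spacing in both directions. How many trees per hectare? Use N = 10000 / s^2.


N = 10000 / 5.7^2 = 10000 / 32.49 = 307.787 ≈ 308 trees/ha

308 trees/ha


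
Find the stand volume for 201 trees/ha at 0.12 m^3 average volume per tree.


V_stand = 201 * 0.12 = 24.12 ≈ 24.1 m^3/ha

24.1 m^3/ha


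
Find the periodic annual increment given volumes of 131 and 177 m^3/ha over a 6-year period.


PAI = (V2 - V1) / period = (177 - 131) / 6 = 46 / 6 = 7.6667 ≈ 7.67 m^3/ha/yr

7.67 m^3/ha/yr


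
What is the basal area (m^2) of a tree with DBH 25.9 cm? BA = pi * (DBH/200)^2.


D/200 = 25.9/200 = 0.1295 m
(D/200)^2 = 0.1295^2 = 0.01677025
BA = 3.141593 * 0.01677025 = 0.0526853 ≈ 0.0527 m^2

0.0527 m^2


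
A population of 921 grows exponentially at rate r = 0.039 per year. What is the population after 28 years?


r*t = 0.039 * 28 = 1.092
exp(1.092) = 2.98023
N = 921 * 2.98023 = 2744.79 ≈ 2745

2745


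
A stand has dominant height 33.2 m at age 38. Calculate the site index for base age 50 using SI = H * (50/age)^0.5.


50/38 = 1.31579
(1.31579)^0.5 = 1.14708
SI = 33.2 * 1.14708 = 38.0831 ≈ 38.1 m

38.1 m


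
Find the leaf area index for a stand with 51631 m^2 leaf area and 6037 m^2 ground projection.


LAI = 51631 / 6037 = 8.5524 ≈ 8.55

8.55


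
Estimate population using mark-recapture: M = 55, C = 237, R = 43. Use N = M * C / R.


N = M * C / R = 55 * 237 / 43 = 13035 / 43 = 303.14 ≈ 303

303 individuals


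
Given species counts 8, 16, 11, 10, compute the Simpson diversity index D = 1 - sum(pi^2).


Total N = 8 + 16 + 11 + 10 = 45
Per-species terms:
  p = 8/45 = 0.177778; p^2 = 0.177778^2 = 0.031605
  p = 16/45 = 0.355556; p^2 = 0.355556^2 = 0.126420
  p = 11/45 = 0.244444; p^2 = 0.244444^2 = 0.059753
  p = 10/45 = 0.222222; p^2 = 0.222222^2 = 0.049383
sum(p^2) = 0.031605 + 0.126420 + 0.059753 + 0.049383 = 0.267161
D = 1 - 0.267161 = 0.732839 ≈ 0.7328

0.7328


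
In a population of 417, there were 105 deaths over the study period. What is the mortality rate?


Mortality rate = 105 / 417 = 0.251799 ≈ 0.2518

0.2518


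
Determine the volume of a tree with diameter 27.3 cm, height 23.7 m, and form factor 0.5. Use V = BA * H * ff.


(D/200)^2 = (27.3/200)^2 = 0.1365^2 = 0.01863225
BA = 3.141593 * 0.01863225 = 0.0585349 m^2
V = 0.0585349 * 23.7 * 0.5 = 0.693639 ≈ 0.694 m^3

0.694 m^3


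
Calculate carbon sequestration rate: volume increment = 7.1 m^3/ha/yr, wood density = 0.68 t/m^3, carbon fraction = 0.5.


C = 7.1 * 0.68 * 0.5 = 2.414 ≈ 2.41 t C/ha/yr

2.41 t C/ha/yr


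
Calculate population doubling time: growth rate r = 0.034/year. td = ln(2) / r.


td = ln(2) / 0.034 = 0.693147 / 0.034 = 20.3867 ≈ 20.4 years

20.4 years


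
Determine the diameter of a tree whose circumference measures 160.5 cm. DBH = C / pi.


DBH = C / pi = 160.5 / 3.141593 = 51.0887 ≈ 51.09 cm

51.09 cm


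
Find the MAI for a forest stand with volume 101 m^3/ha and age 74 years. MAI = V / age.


MAI = 101 / 74 = 1.3649 ≈ 1.36 m^3/ha/yr

1.36 m^3/ha/yr


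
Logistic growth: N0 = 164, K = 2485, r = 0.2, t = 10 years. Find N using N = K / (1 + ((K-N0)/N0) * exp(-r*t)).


(K - N0)/N0 = (2485 - 164)/164 = 2321/164 = 14.1524
r*t = 0.2 * 10 = 2; exp(-2) = 0.135335
14.1524 * 0.135335 = 1.91532
1 + 1.91532 = 2.91532
N = 2485 / 2.91532 = 852.394 ≈ 852

852


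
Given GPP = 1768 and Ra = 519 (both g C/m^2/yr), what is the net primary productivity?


NPP = GPP - Ra = 1768 - 519 = 1249 g C/m^2/yr

1249 g C/m^2/yr


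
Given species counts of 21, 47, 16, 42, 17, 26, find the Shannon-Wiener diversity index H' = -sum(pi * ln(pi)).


Total N = 21 + 47 + 16 + 42 + 17 + 26 = 169
Per-species terms:
  p = 21/169 = 0.124260; ln(p) = -2.085379; p*ln(p) = 0.124260 * (-2.085379) = -0.259129
  p = 47/169 = 0.278107; ln(p) = -1.279749; p*ln(p) = 0.278107 * (-1.279749) = -0.355907
  p = 16/169 = 0.094675; ln(p) = -2.357305; p*ln(p) = 0.094675 * (-2.357305) = -0.223178
  p = 42/169 = 0.248521; ln(p) = -1.392228; p*ln(p) = 0.248521 * (-1.392228) = -0.345998
  p = 17/169 = 0.100592; ln(p) = -2.296683; p*ln(p) = 0.100592 * (-2.296683) = -0.231028
  p = 26/169 = 0.153846; ln(p) = -1.871803; p*ln(p) = 0.153846 * (-1.871803) = -0.287969
sum(p*ln(p)) = (-0.259129) + (-0.355907) + (-0.223178) + (-0.345998) + (-0.231028) + (-0.287969) = -1.703209
H' = -(-1.703209) = 1.703209 ≈ 1.7032

1.7032


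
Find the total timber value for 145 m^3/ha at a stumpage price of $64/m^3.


Value = 145 * 64 = $9280/ha

$9280/ha


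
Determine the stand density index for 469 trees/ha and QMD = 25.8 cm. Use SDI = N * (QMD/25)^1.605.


QMD/25 = 25.8/25 = 1.032
(1.032)^1.605 = exp(1.605 * ln(1.032)) = exp(1.605 * 0.0314987) = exp(0.0505554) = 1.05186
SDI = 469 * 1.05186 = 493.322 ≈ 493

493


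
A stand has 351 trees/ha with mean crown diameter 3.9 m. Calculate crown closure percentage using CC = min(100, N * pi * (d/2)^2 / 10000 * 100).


(d/2)^2 = (3.9/2)^2 = 1.95^2 = 3.8025
Crown area = 3.141593 * 3.8025 = 11.9459 m^2
N * area / 10000 * 100 = 351 * 11.9459 / 10000 * 100 = 41.9301
CC = min(100, 41.9301) = 41.9301 ≈ 41.9%

41.9%


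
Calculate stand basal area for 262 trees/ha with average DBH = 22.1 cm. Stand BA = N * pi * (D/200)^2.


(D/200)^2 = (22.1/200)^2 = 0.1105^2 = 0.01221025
Individual BA = 3.141593 * 0.01221025 = 0.0383596 m^2
Stand BA = 262 * 0.0383596 = 10.0502 ≈ 10.05 m^2/ha

10.05 m^2/ha


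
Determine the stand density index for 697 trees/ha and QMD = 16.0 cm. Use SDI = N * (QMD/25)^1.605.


QMD/25 = 16.0/25 = 0.64
(0.64)^1.605 = exp(1.605 * ln(0.64)) = exp(1.605 * (-0.446287)) = exp(-0.716291) = 0.488561
SDI = 697 * 0.488561 = 340.527 ≈ 341

341


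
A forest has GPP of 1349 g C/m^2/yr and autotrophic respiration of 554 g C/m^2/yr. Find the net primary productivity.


NPP = GPP - Ra = 1349 - 554 = 795 g C/m^2/yr

795 g C/m^2/yr


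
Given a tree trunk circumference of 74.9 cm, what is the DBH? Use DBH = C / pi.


DBH = C / pi = 74.9 / 3.141593 = 23.8414 ≈ 23.84 cm

23.84 cm


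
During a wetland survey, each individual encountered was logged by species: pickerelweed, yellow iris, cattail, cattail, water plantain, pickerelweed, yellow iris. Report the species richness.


Total individuals logged = 7
Distinct species (count of individuals): pickerelweed (2), yellow iris (2), cattail (2), water plantain (1)
Species richness = number of distinct species = 4

4


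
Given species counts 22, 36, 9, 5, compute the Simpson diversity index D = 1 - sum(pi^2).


Total N = 22 + 36 + 9 + 5 = 72
Per-species terms:
  p = 22/72 = 0.305556; p^2 = 0.305556^2 = 0.093364
  p = 36/72 = 0.500000; p^2 = 0.500000^2 = 0.250000
  p = 9/72 = 0.125000; p^2 = 0.125000^2 = 0.015625
  p = 5/72 = 0.069444; p^2 = 0.069444^2 = 0.004822
sum(p^2) = 0.093364 + 0.250000 + 0.015625 + 0.004822 = 0.363811
D = 1 - 0.363811 = 0.636189 ≈ 0.6362

0.6362


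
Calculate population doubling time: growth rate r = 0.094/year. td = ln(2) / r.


td = ln(2) / 0.094 = 0.693147 / 0.094 = 7.37390 ≈ 7.4 years

7.4 years


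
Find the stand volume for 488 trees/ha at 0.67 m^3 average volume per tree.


V_stand = 488 * 0.67 = 326.96 ≈ 327.0 m^3/ha

327.0 m^3/ha


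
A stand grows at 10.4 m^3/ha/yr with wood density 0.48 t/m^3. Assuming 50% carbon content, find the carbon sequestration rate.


C = 10.4 * 0.48 * 0.5 = 2.496 ≈ 2.50 t C/ha/yr

2.50 t C/ha/yr


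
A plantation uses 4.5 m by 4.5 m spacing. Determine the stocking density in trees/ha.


N = 10000 / 4.5^2 = 10000 / 20.25 = 493.827 ≈ 494 trees/ha

494 trees/ha


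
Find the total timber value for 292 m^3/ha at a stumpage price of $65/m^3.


Value = 292 * 65 = $18980/ha

$18980/ha


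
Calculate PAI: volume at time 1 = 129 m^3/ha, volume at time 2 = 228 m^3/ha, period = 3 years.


PAI = (V2 - V1) / period = (228 - 129) / 3 = 99 / 3 = 33.00 m^3/ha/yr

33.00 m^3/ha/yr


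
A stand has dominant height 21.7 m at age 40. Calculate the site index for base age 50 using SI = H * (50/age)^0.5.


50/40 = 1.25000
(1.25000)^0.5 = 1.11803
SI = 21.7 * 1.11803 = 24.2613 ≈ 24.3 m

24.3 m


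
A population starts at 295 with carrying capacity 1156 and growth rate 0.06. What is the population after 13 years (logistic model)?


(K - N0)/N0 = (1156 - 295)/295 = 861/295 = 2.91864
r*t = 0.06 * 13 = 0.78; exp(-0.78) = 0.458406
2.91864 * 0.458406 = 1.33792
1 + 1.33792 = 2.33792
N = 1156 / 2.33792 = 494.457 ≈ 494

494


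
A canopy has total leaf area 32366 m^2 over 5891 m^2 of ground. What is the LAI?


LAI = 32366 / 5891 = 5.4941 ≈ 5.49

5.49


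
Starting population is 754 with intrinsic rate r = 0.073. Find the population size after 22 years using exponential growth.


r*t = 0.073 * 22 = 1.606
exp(1.606) = 4.98284
N = 754 * 4.98284 = 3757.06 ≈ 3757

3757


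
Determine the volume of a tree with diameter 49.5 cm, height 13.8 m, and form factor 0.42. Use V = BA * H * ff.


(D/200)^2 = (49.5/200)^2 = 0.2475^2 = 0.06125625
BA = 3.141593 * 0.06125625 = 0.192442 m^2
V = 0.192442 * 13.8 * 0.42 = 1.11539 ≈ 1.115 m^3

1.115 m^3


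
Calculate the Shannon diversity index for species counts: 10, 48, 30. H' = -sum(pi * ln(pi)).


Total N = 10 + 48 + 30 = 88
Per-species terms:
  p = 10/88 = 0.113636; ln(p) = -2.174755; p*ln(p) = 0.113636 * (-2.174755) = -0.247130
  p = 48/88 = 0.545455; ln(p) = -0.606135; p*ln(p) = 0.545455 * (-0.606135) = -0.330619
  p = 30/88 = 0.340909; ln(p) = -1.076140; p*ln(p) = 0.340909 * (-1.076140) = -0.366866
sum(p*ln(p)) = (-0.247130) + (-0.330619) + (-0.366866) = -0.944615
H' = -(-0.944615) = 0.944615 ≈ 0.9446

0.9446


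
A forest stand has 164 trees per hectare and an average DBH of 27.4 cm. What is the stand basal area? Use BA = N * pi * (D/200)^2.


(D/200)^2 = (27.4/200)^2 = 0.137^2 = 0.018769
Individual BA = 3.141593 * 0.018769 = 0.0589646 m^2
Stand BA = 164 * 0.0589646 = 9.67019 ≈ 9.67 m^2/ha

9.67 m^2/ha


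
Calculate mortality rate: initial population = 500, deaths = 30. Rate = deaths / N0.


Mortality rate = 30 / 500 = 0.0600

0.0600


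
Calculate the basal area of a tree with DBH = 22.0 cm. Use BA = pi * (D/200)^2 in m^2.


D/200 = 22.0/200 = 0.11 m
(D/200)^2 = 0.11^2 = 0.0121
BA = 3.141593 * 0.0121 = 0.0380133 ≈ 0.0380 m^2

0.0380 m^2


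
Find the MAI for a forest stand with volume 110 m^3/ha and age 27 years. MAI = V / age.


MAI = 110 / 27 = 4.0741 ≈ 4.07 m^3/ha/yr

4.07 m^3/ha/yr


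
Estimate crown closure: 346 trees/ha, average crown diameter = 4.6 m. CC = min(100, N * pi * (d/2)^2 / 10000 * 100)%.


(d/2)^2 = (4.6/2)^2 = 2.3^2 = 5.29
Crown area = 3.141593 * 5.29 = 16.6190 m^2
N * area / 10000 * 100 = 346 * 16.6190 / 10000 * 100 = 57.5017
CC = min(100, 57.5017) = 57.5017 ≈ 57.5%

57.5%


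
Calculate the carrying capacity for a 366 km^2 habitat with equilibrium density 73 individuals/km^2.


K = 73 * 366 = 26718 individuals

26718 individuals


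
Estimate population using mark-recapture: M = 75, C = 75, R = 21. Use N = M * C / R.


N = M * C / R = 75 * 75 / 21 = 5625 / 21 = 267.86 ≈ 268

268 individuals


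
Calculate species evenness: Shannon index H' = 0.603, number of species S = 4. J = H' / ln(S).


ln(4) = 1.38629
J = H' / ln(S) = 0.603 / 1.38629 = 0.434974 ≈ 0.4350

0.4350


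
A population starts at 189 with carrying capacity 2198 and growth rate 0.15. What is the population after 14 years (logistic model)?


(K - N0)/N0 = (2198 - 189)/189 = 2009/189 = 10.6296
r*t = 0.15 * 14 = 2.1; exp(-2.1) = 0.122456
10.6296 * 0.122456 = 1.30166
1 + 1.30166 = 2.30166
N = 2198 / 2.30166 = 954.963 ≈ 955

955


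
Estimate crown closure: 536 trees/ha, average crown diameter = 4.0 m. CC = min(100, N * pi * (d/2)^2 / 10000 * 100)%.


(d/2)^2 = (4.0/2)^2 = 2^2 = 4
Crown area = 3.141593 * 4 = 12.5664 m^2
N * area / 10000 * 100 = 536 * 12.5664 / 10000 * 100 = 67.3559
CC = min(100, 67.3559) = 67.3559 ≈ 67.4%

67.4%


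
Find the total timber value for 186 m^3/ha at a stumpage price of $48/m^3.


Value = 186 * 48 = $8928/ha

$8928/ha


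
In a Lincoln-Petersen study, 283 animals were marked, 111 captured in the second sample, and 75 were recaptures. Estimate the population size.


N = M * C / R = 283 * 111 / 75 = 31413 / 75 = 418.84 ≈ 419

419 individuals


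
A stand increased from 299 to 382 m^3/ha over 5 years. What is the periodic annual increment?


PAI = (V2 - V1) / period = (382 - 299) / 5 = 83 / 5 = 16.60 m^3/ha/yr

16.60 m^3/ha/yr


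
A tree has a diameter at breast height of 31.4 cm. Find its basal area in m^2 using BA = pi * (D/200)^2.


D/200 = 31.4/200 = 0.157 m
(D/200)^2 = 0.157^2 = 0.024649
BA = 3.141593 * 0.024649 = 0.0774371 ≈ 0.0774 m^2

0.0774 m^2


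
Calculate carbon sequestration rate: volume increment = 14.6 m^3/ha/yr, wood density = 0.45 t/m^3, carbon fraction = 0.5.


C = 14.6 * 0.45 * 0.5 = 3.285 ≈ 3.29 t C/ha/yr

3.29 t C/ha/yr


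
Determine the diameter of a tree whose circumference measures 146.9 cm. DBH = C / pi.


DBH = C / pi = 146.9 / 3.141593 = 46.7597 ≈ 46.76 cm

46.76 cm


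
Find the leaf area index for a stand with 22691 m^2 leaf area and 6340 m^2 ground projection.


LAI = 22691 / 6340 = 3.5790 ≈ 3.58

3.58


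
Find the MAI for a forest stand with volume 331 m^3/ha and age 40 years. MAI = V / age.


MAI = 331 / 40 = 8.2750 ≈ 8.28 m^3/ha/yr

8.28 m^3/ha/yr


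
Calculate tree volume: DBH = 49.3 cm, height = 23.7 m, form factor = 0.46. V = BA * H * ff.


(D/200)^2 = (49.3/200)^2 = 0.2465^2 = 0.06076225
BA = 3.141593 * 0.06076225 = 0.190890 m^2
V = 0.190890 * 23.7 * 0.46 = 2.08108 ≈ 2.081 m^3

2.081 m^3


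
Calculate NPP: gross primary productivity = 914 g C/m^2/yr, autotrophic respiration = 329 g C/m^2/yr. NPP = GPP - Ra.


NPP = GPP - Ra = 914 - 329 = 585 g C/m^2/yr

585 g C/m^2/yr


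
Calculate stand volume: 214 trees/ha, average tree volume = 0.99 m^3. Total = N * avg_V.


V_stand = 214 * 0.99 = 211.86 ≈ 211.9 m^3/ha

211.9 m^3/ha


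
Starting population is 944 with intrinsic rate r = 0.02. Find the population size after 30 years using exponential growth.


r*t = 0.02 * 30 = 0.6
exp(0.6) = 1.82212
N = 944 * 1.82212 = 1720.08 ≈ 1720

1720


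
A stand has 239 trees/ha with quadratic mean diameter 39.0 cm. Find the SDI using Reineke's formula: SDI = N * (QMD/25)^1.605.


QMD/25 = 39.0/25 = 1.56
(1.56)^1.605 = exp(1.605 * ln(1.56)) = exp(1.605 * 0.444686) = exp(0.713721) = 2.04157
SDI = 239 * 2.04157 = 487.935 ≈ 488

488


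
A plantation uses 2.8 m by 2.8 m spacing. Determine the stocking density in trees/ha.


N = 10000 / 2.8^2 = 10000 / 7.84 = 1275.51 ≈ 1276 trees/ha

1276 trees/ha


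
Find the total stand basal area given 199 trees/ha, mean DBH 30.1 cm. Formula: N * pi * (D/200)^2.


(D/200)^2 = (30.1/200)^2 = 0.1505^2 = 0.02265025
Individual BA = 3.141593 * 0.02265025 = 0.0711579 m^2
Stand BA = 199 * 0.0711579 = 14.1604 ≈ 14.16 m^2/ha

14.16 m^2/ha


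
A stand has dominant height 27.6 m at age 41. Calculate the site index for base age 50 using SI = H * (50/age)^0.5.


50/41 = 1.21951
(1.21951)^0.5 = 1.10431
SI = 27.6 * 1.10431 = 30.4790 ≈ 30.5 m

30.5 m


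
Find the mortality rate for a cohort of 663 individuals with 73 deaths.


Mortality rate = 73 / 663 = 0.110106 ≈ 0.1101

0.1101


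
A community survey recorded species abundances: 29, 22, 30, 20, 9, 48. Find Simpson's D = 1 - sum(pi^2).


Total N = 29 + 22 + 30 + 20 + 9 + 48 = 158
Per-species terms:
  p = 29/158 = 0.183544; p^2 = 0.183544^2 = 0.033688
  p = 22/158 = 0.139241; p^2 = 0.139241^2 = 0.019388
  p = 30/158 = 0.189873; p^2 = 0.189873^2 = 0.036052
  p = 20/158 = 0.126582; p^2 = 0.126582^2 = 0.016023
  p = 9/158 = 0.056962; p^2 = 0.056962^2 = 0.003245
  p = 48/158 = 0.303797; p^2 = 0.303797^2 = 0.092293
sum(p^2) = 0.033688 + 0.019388 + 0.036052 + 0.016023 + 0.003245 + 0.092293 = 0.200689
D = 1 - 0.200689 = 0.799311 ≈ 0.7993

0.7993


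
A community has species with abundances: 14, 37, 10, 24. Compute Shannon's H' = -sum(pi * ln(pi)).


Total N = 14 + 37 + 10 + 24 = 85
Per-species terms:
  p = 14/85 = 0.164706; ln(p) = -1.803593; p*ln(p) = 0.164706 * (-1.803593) = -0.297063
  p = 37/85 = 0.435294; ln(p) = -0.831734; p*ln(p) = 0.435294 * (-0.831734) = -0.362049
  p = 10/85 = 0.117647; ln(p) = -2.140067; p*ln(p) = 0.117647 * (-2.140067) = -0.251772
  p = 24/85 = 0.282353; ln(p) = -1.264597; p*ln(p) = 0.282353 * (-1.264597) = -0.357063
sum(p*ln(p)) = (-0.297063) + (-0.362049) + (-0.251772) + (-0.357063) = -1.267947
H' = -(-1.267947) = 1.267947 ≈ 1.2679

1.2679


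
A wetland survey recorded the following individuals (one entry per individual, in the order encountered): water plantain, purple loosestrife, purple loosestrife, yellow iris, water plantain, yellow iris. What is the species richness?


Total individuals logged = 6
Distinct species (count of individuals): water plantain (2), purple loosestrife (2), yellow iris (2)
Species richness = number of distinct species = 3

3


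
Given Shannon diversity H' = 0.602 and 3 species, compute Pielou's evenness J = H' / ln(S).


ln(3) = 1.09861
J = H' / ln(S) = 0.602 / 1.09861 = 0.547965 ≈ 0.5480

0.5480


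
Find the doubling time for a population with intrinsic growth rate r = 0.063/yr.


td = ln(2) / 0.063 = 0.693147 / 0.063 = 11.0023 ≈ 11.0 years

11.0 years


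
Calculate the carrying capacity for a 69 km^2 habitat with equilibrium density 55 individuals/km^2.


K = 55 * 69 = 3795 individuals

3795 individuals


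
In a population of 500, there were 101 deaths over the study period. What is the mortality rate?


Mortality rate = 101 / 500 = 0.2020

0.2020


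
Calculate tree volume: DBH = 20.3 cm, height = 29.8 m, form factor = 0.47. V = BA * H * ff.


(D/200)^2 = (20.3/200)^2 = 0.1015^2 = 0.01030225
BA = 3.141593 * 0.01030225 = 0.0323655 m^2
V = 0.0323655 * 29.8 * 0.47 = 0.453311 ≈ 0.453 m^3

0.453 m^3


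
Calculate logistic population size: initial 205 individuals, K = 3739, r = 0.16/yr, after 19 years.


(K - N0)/N0 = (3739 - 205)/205 = 3534/205 = 17.2390
r*t = 0.16 * 19 = 3.04; exp(-3.04) = 0.0478349
17.2390 * 0.0478349 = 0.824626
1 + 0.824626 = 1.82463
N = 3739 / 1.82463 = 2049.18 ≈ 2049

2049


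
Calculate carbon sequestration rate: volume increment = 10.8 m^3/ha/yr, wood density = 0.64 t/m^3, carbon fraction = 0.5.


C = 10.8 * 0.64 * 0.5 = 3.456 ≈ 3.46 t C/ha/yr

3.46 t C/ha/yr


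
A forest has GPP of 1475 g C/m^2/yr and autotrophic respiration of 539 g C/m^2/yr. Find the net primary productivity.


NPP = GPP - Ra = 1475 - 539 = 936 g C/m^2/yr

936 g C/m^2/yr


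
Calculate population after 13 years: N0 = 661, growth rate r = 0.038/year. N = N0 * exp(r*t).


r*t = 0.038 * 13 = 0.494
exp(0.494) = 1.63886
N = 661 * 1.63886 = 1083.29 ≈ 1083

1083


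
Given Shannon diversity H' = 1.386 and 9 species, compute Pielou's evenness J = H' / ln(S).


ln(9) = 2.19722
J = H' / ln(S) = 1.386 / 2.19722 = 0.630797 ≈ 0.6308

0.6308


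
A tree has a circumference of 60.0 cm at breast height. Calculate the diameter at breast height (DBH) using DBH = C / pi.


DBH = C / pi = 60.0 / 3.141593 = 19.0986 ≈ 19.10 cm

19.10 cm


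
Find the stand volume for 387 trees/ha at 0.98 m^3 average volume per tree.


V_stand = 387 * 0.98 = 379.26 ≈ 379.3 m^3/ha

379.3 m^3/ha


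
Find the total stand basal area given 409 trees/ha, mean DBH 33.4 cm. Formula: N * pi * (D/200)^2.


(D/200)^2 = (33.4/200)^2 = 0.167^2 = 0.027889
Individual BA = 3.141593 * 0.027889 = 0.0876159 m^2
Stand BA = 409 * 0.0876159 = 35.8349 ≈ 35.83 m^2/ha

35.83 m^2/ha


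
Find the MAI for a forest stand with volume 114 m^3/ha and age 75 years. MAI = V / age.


MAI = 114 / 75 = 1.52 m^3/ha/yr

1.52 m^3/ha/yr


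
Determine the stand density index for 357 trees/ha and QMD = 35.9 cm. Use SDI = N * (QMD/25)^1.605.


QMD/25 = 35.9/25 = 1.436
(1.436)^1.605 = exp(1.605 * ln(1.436)) = exp(1.605 * 0.361861) = exp(0.580787) = 1.78744
SDI = 357 * 1.78744 = 638.116 ≈ 638

638


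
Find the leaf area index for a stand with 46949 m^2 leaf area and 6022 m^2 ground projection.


LAI = 46949 / 6022 = 7.7962 ≈ 7.80

7.80


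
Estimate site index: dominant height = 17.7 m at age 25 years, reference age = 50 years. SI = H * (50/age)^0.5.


50/25 = 2.00000
(2.00000)^0.5 = 1.41421
SI = 17.7 * 1.41421 = 25.0315 ≈ 25.0 m

25.0 m


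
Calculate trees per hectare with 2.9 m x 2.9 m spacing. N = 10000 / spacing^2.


N = 10000 / 2.9^2 = 10000 / 8.41 = 1189.06 ≈ 1189 trees/ha

1189 trees/ha


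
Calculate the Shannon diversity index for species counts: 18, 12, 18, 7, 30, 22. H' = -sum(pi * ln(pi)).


Total N = 18 + 12 + 18 + 7 + 30 + 22 = 107
Per-species terms:
  p = 18/107 = 0.168224; ln(p) = -1.782459; p*ln(p) = 0.168224 * (-1.782459) = -0.299852
  p = 12/107 = 0.112150; ln(p) = -2.187918; p*ln(p) = 0.112150 * (-2.187918) = -0.245375
  p = 18/107 = 0.168224; ln(p) = -1.782459; p*ln(p) = 0.168224 * (-1.782459) = -0.299852
  p = 7/107 = 0.065421; ln(p) = -2.726912; p*ln(p) = 0.065421 * (-2.726912) = -0.178397
  p = 30/107 = 0.280374; ln(p) = -1.271631; p*ln(p) = 0.280374 * (-1.271631) = -0.356532
  p = 22/107 = 0.205607; ln(p) = -1.581789; p*ln(p) = 0.205607 * (-1.581789) = -0.325227
sum(p*ln(p)) = (-0.299852) + (-0.245375) + (-0.299852) + (-0.178397) + (-0.356532) + (-0.325227) = -1.705235
H' = -(-1.705235) = 1.705235 ≈ 1.7052

1.7052


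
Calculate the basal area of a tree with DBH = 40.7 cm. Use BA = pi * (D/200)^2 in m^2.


D/200 = 40.7/200 = 0.2035 m
(D/200)^2 = 0.2035^2 = 0.04141225
BA = 3.141593 * 0.04141225 = 0.130100 ≈ 0.1301 m^2

0.1301 m^2


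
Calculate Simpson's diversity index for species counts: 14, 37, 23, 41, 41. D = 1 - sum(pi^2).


Total N = 14 + 37 + 23 + 41 + 41 = 156
Per-species terms:
  p = 14/156 = 0.089744; p^2 = 0.089744^2 = 0.008054
  p = 37/156 = 0.237179; p^2 = 0.237179^2 = 0.056254
  p = 23/156 = 0.147436; p^2 = 0.147436^2 = 0.021737
  p = 41/156 = 0.262821; p^2 = 0.262821^2 = 0.069075
  p = 41/156 = 0.262821; p^2 = 0.262821^2 = 0.069075
sum(p^2) = 0.008054 + 0.056254 + 0.021737 + 0.069075 + 0.069075 = 0.224195
D = 1 - 0.224195 = 0.775805 ≈ 0.7758

0.7758


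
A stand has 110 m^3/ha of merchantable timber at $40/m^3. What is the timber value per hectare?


Value = 110 * 40 = $4400/ha

$4400/ha


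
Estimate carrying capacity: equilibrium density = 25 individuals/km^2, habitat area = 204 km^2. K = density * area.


K = 25 * 204 = 5100 individuals

5100 individuals


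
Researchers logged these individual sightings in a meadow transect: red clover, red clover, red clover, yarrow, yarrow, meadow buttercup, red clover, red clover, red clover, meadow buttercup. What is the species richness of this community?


Total individuals logged = 10
Distinct species (count of individuals): red clover (6), yarrow (2), meadow buttercup (2)
Species richness = number of distinct species = 3

3


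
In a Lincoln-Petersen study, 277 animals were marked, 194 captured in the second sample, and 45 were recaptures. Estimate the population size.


N = M * C / R = 277 * 194 / 45 = 53738 / 45 = 1194.18 ≈ 1194

1194 individuals


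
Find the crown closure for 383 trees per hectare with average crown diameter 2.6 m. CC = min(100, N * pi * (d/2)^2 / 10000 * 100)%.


(d/2)^2 = (2.6/2)^2 = 1.3^2 = 1.69
Crown area = 3.141593 * 1.69 = 5.30929 m^2
N * area / 10000 * 100 = 383 * 5.30929 / 10000 * 100 = 20.3346
CC = min(100, 20.3346) = 20.3346 ≈ 20.3%

20.3%


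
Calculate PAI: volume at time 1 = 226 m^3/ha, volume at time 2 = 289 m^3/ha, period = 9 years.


PAI = (V2 - V1) / period = (289 - 226) / 9 = 63 / 9 = 7.00 m^3/ha/yr

7.00 m^3/ha/yr


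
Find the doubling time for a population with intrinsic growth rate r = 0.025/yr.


td = ln(2) / 0.025 = 0.693147 / 0.025 = 27.7259 ≈ 27.7 years

27.7 years


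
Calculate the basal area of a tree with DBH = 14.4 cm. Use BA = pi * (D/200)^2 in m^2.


D/200 = 14.4/200 = 0.072 m
(D/200)^2 = 0.072^2 = 0.005184
BA = 3.141593 * 0.005184 = 0.0162860 ≈ 0.0163 m^2

0.0163 m^2


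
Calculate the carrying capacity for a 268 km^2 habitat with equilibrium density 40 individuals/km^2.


K = 40 * 268 = 10720 individuals

10720 individuals


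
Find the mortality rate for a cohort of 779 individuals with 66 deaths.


Mortality rate = 66 / 779 = 0.084724 ≈ 0.0847

0.0847


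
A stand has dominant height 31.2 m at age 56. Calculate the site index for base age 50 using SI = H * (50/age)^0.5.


50/56 = 0.892857
(0.892857)^0.5 = 0.944911
SI = 31.2 * 0.944911 = 29.4812 ≈ 29.5 m

29.5 m
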